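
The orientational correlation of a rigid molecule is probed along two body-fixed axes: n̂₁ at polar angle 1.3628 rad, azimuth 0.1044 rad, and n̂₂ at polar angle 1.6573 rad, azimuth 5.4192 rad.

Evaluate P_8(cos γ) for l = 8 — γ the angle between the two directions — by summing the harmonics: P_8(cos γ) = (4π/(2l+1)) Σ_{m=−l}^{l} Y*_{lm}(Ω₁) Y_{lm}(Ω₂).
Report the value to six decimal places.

0.026767

Addition theorem: P_8(cos γ) = (4π/17) Σ_m Y*_{lm}(Ω₁) Y_{lm}(Ω₂), m = −8…8:
  m=-8: (0.29054 + 0.32102j) × (0.40457 + 0.29417j) = 0.02311 + 0.21534j  (running Σ = 0.02311 + 0.21534j)
  m=-7: (0.27218 + 0.24397j) × (-0.16873 + 0.04045j) = -0.05579 - 0.03016j  (running Σ = -0.03269 + 0.18519j)
  m=-6: (-0.09643 - 0.06978j) × (-0.14847 + 0.29118j) = 0.03463 - 0.01772j  (running Σ = 0.00195 + 0.16747j)
  m=-5: (-0.30810 - 0.17722j) × (-0.07616 - 0.18399j) = -0.00914 + 0.07018j  (running Σ = -0.00720 + 0.23765j)
  m=-4: (0.00269 + 0.00119j) × (-0.25657 - 0.08342j) = -0.00059 - 0.00053j  (running Σ = -0.00779 + 0.23712j)
  m=-3: (0.31540 + 0.10215j) × (0.17868 - 0.10946j) = 0.06754 - 0.01627j  (running Σ = 0.05975 + 0.22085j)
  m=-2: (0.04781 + 0.01013j) × (0.03816 - 0.24081j) = 0.00426 - 0.01113j  (running Σ = 0.06401 + 0.20972j)
  m=-1: (-0.31526 - 0.03303j) × (0.13870 + 0.16241j) = -0.03836 - 0.05578j  (running Σ = 0.02565 + 0.15394j)
  m=0: (-0.06395 + 0.00000j) × (0.23604 + 0.00000j) = -0.01510 + 0.00000j  (running Σ = 0.01056 + 0.15394j)
  m=1: (0.31526 - 0.03303j) × (-0.13870 + 0.16241j) = -0.03836 + 0.05578j  (running Σ = -0.02780 + 0.20972j)
  m=2: (0.04781 - 0.01013j) × (0.03816 + 0.24081j) = 0.00426 + 0.01113j  (running Σ = -0.02354 + 0.22085j)
  m=3: (-0.31540 + 0.10215j) × (-0.17868 - 0.10946j) = 0.06754 + 0.01627j  (running Σ = 0.04400 + 0.23712j)
  m=4: (0.00269 - 0.00119j) × (-0.25657 + 0.08342j) = -0.00059 + 0.00053j  (running Σ = 0.04341 + 0.23765j)
  m=5: (0.30810 - 0.17722j) × (0.07616 - 0.18399j) = -0.00914 - 0.07018j  (running Σ = 0.03426 + 0.16747j)
  m=6: (-0.09643 + 0.06978j) × (-0.14847 - 0.29118j) = 0.03463 + 0.01772j  (running Σ = 0.06890 + 0.18519j)
  m=7: (-0.27218 + 0.24397j) × (0.16873 + 0.04045j) = -0.05579 + 0.03016j  (running Σ = 0.01310 + 0.21534j)
  m=8: (0.29054 - 0.32102j) × (0.40457 - 0.29417j) = 0.02311 - 0.21534j  (running Σ = 0.03621 + 0.00000j)
Total Σ_m = 0.03621 + 0.00000j. Multiply by 0.739198: 0.02677 + 0.00000j. P_8(cos γ) = 0.026767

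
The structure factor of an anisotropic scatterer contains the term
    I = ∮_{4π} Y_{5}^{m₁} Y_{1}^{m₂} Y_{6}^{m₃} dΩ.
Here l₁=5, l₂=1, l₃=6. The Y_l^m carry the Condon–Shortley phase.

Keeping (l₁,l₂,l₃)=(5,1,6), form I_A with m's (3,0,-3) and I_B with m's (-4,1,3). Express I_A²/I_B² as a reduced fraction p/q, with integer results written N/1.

9/1

Same 5,1,6: normalisation and zero-m 3j drop out of the ratio.
A: Δ: 0! 10! 2! / 13! → 1/858; sum: t=0:+1/80640 = 1/80640; 3j²(5 1 6; 3 0 -3) = Δ·Π!·Σ² = 9/286  (sign -1)
B: Δ: 0! 10! 2! / 13! → 1/858; sum: t=0:+1/725760 = 1/725760; 3j²(5 1 6; -4 1 3) = Δ·Π!·Σ² = 1/286  (sign -1)
I_A²/I_B² = (9/286)/(1/286) = 9/1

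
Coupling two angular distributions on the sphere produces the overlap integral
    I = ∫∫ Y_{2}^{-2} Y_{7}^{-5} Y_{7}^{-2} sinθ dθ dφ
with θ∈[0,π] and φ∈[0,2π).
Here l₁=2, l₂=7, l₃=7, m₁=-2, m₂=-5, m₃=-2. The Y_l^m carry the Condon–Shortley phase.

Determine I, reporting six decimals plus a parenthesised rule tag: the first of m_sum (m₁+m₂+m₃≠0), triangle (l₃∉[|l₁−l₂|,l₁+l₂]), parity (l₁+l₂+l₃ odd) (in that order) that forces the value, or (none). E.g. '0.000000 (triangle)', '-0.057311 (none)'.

-2 − 5 − 2 = -9 ≠ 0: azimuthal integral kills it; I = 0

0.000000 (m_sum)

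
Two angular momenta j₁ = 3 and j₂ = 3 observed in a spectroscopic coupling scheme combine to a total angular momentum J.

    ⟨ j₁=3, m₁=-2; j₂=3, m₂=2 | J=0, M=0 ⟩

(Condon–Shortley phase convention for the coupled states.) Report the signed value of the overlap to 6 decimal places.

-0.377964  (= −√(1/7))

j₁+j₂−J=6  J+j₁−j₂=0  J−j₁+j₂=0  j₁+j₂+J+1=7
(j₁±m₁, j₂±m₂, J±M) = (1,5,5,1,0,0)
P² = 14400/7
sum k=5..5:
  [5] −1/120 = -1/120
S = -1/120
C² = P²·S² = 1/7 ; C = -0.377964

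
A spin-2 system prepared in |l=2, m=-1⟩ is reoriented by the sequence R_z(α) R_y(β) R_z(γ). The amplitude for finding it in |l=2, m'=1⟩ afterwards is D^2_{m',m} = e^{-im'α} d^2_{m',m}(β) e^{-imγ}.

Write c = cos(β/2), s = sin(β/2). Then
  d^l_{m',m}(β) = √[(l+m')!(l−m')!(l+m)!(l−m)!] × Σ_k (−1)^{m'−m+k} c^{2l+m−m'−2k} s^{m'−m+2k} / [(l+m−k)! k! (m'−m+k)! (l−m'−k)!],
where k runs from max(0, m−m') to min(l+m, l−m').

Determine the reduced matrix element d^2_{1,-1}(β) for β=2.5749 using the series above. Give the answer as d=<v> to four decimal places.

d^2_{1,-1}(β=2.5749) via the finite sum:
Half-angle: c=0.279570, s=0.960125. N=√(6·1·1·6)=6.000000
k: max(0,(-1)−(1))=0 … min(2+(-1),2−(1))=1
  k=0: (−1)^2·6.0000/(2)·0.2796^2·0.9601^2 = +0.216152
  k=1: (−1)^3·6.0000/(6)·0.2796^0·0.9601^4 = -0.849790
d^2_{1,-1}(2.5749) = +0.216152 -0.849790 = -0.633638

d=-0.6336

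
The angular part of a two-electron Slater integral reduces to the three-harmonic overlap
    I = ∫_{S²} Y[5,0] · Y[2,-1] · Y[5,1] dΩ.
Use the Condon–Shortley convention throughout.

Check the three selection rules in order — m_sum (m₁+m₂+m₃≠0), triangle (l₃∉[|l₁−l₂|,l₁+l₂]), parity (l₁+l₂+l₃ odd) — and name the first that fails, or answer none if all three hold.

azimuthal sum: 0 − 1 + 1 = 0  ✓
3 ≤ 5 ≤ 7 (triangle on l)  ✓
L = 5 + 2 + 5 = 12 (even)  ✓

none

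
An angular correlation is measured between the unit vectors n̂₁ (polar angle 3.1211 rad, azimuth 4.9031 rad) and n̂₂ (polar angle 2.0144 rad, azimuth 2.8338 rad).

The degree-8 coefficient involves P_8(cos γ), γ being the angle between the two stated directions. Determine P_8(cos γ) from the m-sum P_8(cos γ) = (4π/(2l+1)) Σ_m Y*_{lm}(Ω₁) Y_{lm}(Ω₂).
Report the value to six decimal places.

Addition theorem: P_8(cos γ) = (4π/17) Σ_m Y*_{lm}(Ω₁) Y_{lm}(Ω₂), m = −8…8:
  m=-8: (0.000000, 0.000000) × (-0.177617, 0.143413) = (-0.000000, -0.000000)  (running Σ = (-0.000000, -0.000000))
  m=-7: (0.000000, -0.000000) × (-0.239159, 0.362063) = (-0.000000, 0.000000)  (running Σ = (-0.000000, 0.000000))
  m=-6: (-0.000000, -0.000000) × (-0.098178, 0.346691) = (0.000000, -0.000000)  (running Σ = (0.000000, -0.000000))
  m=-5: (-0.000000, 0.000000) × (-0.001581, -0.049662) = (0.000000, 0.000000)  (running Σ = (0.000000, 0.000000))
  m=-4: (0.000002, 0.000002) × (-0.118786, -0.336204) = (0.000000, -0.000001)  (running Σ = (0.000000, -0.000001))
  m=-3: (0.000065, -0.000101) × (-0.077647, -0.102689) = (-0.000015, 0.000001)  (running Σ = (-0.000015, 0.000000))
  m=-2: (-0.004013, -0.001610) × (0.240682, 0.170226) = (-0.000692, -0.001071)  (running Σ = (-0.000707, -0.001070))
  m=-1: (-0.019097, 0.098919) × (0.182959, 0.058162) = (-0.009247, 0.016987)  (running Σ = (-0.009954, 0.015917))
  m=0: (1.154331, -0.000000) × (-0.269170, 0.000000) = (-0.310712, 0.000000)  (running Σ = (-0.320666, 0.015917))
  m=1: (0.019097, 0.098919) × (-0.182959, 0.058162) = (-0.009247, -0.016987)  (running Σ = (-0.329913, -0.001070))
  m=2: (-0.004013, 0.001610) × (0.240682, -0.170226) = (-0.000692, 0.001071)  (running Σ = (-0.330605, 0.000000))
  m=3: (-0.000065, -0.000101) × (0.077647, -0.102689) = (-0.000015, -0.000001)  (running Σ = (-0.330620, -0.000001))
  m=4: (0.000002, -0.000002) × (-0.118786, 0.336204) = (0.000000, 0.000001)  (running Σ = (-0.330620, 0.000000))
  m=5: (0.000000, 0.000000) × (0.001581, -0.049662) = (0.000000, -0.000000)  (running Σ = (-0.330620, -0.000000))
  m=6: (-0.000000, 0.000000) × (-0.098178, -0.346691) = (0.000000, 0.000000)  (running Σ = (-0.330620, 0.000000))
  m=7: (-0.000000, -0.000000) × (0.239159, 0.362063) = (-0.000000, -0.000000)  (running Σ = (-0.330620, -0.000000))
  m=8: (0.000000, -0.000000) × (-0.177617, -0.143413) = (-0.000000, 0.000000)  (running Σ = (-0.330620, 0.000000))
Accumulated sum (-0.330620, 0.000000); after 4π/(2l+1) scaling, (-0.244394, 0.000000) ⇒ P_8 = -0.244394

-0.244394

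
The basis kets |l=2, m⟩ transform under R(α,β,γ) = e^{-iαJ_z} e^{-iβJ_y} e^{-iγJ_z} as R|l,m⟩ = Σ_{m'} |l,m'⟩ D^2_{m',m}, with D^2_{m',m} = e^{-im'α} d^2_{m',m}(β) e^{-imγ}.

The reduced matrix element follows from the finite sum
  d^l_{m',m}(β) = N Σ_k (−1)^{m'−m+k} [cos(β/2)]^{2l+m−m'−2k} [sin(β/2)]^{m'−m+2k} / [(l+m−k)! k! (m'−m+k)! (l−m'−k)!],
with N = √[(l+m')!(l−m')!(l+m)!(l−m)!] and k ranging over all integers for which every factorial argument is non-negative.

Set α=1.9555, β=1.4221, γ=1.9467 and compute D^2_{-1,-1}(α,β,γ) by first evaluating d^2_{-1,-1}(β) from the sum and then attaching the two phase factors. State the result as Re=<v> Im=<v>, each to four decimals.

D^2_{-1,-1}(1.9555,1.4221,1.9467) = e^{-i·-1·1.9555}·d^2_{-1,-1}(1.4221)·e^{-i·-1·1.9467}. Compute d first:
With c≡cos(β/2)=0.757677 and s≡sin(β/2)=0.652630, N=[1·6·1·6]^{1/2}=6.000000
The bounds max(0,m−m')=0 and min(l+m,l−m')=1 give 2 terms
  k=0: (−1)^0·6.0000/(6)·0.7577^4·0.6526^0 = +0.329562
  k=1: (−1)^1·6.0000/(2)·0.7577^2·0.6526^2 = -0.733539
d^2_{-1,-1}(1.4221) = +0.329562 -0.733539 = -0.403977
Attach z-rotation phases: D = e^{-i(-1)(1.9555)}·(-0.403977)·e^{-i(-1)(1.9467)} = +0.292648+0.278486i

Re=0.2926 Im=0.2785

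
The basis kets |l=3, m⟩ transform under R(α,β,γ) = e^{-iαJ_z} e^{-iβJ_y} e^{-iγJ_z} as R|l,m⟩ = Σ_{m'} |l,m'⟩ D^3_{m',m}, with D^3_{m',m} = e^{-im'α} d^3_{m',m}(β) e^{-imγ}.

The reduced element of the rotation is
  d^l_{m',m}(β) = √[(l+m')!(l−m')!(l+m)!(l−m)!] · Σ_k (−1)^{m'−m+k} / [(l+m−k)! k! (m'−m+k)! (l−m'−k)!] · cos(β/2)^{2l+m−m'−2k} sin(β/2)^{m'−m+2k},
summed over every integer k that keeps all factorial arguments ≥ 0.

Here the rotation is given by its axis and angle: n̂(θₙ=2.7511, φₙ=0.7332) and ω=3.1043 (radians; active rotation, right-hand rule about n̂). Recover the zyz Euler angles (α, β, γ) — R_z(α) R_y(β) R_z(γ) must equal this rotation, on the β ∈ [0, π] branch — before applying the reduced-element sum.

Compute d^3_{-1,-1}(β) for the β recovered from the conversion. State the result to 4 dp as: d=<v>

Axis–angle → zyz. n̂ = (sinθₙcosφₙ, sinθₙsinφₙ, cosθₙ) = (+0.282832, +0.254746, -0.924722), ω = 3.1043.
R = I cosω + sinω [n̂]ₓ + (1−cosω) n̂n̂ᵀ gives
  R = [-0.839372, +0.178528, -0.513403; +0.109574, -0.869558, -0.481520; -0.532399, -0.460430, +0.710321]
β = atan2(√(R₁₃²+R₂₃²), R₃₃) = 0.780842; α = atan2(R₂₃, R₁₃) mod 2π = 3.894957; γ = atan2(R₃₂, −R₃₁) mod 2π = 5.570149
d^3_{-1,-1}(β=0.7808) via the finite sum:
Half-angle: c=0.924749, s=0.380578. N=√(2·24·2·24)=48.000000
Admissible k: 0..2 (factorial args all ≥0)
  k=0: (−1)^0·48.0000/(48)·0.9247^6·0.3806^0 = +0.625378
  k=1: (−1)^1·48.0000/(6)·0.9247^4·0.3806^2 = -0.847368
  k=2: (−1)^2·48.0000/(8)·0.9247^2·0.3806^4 = +0.107640
d^3_{-1,-1}(0.7808) = +0.625378 -0.847368 +0.107640 = -0.114350

d=-0.1144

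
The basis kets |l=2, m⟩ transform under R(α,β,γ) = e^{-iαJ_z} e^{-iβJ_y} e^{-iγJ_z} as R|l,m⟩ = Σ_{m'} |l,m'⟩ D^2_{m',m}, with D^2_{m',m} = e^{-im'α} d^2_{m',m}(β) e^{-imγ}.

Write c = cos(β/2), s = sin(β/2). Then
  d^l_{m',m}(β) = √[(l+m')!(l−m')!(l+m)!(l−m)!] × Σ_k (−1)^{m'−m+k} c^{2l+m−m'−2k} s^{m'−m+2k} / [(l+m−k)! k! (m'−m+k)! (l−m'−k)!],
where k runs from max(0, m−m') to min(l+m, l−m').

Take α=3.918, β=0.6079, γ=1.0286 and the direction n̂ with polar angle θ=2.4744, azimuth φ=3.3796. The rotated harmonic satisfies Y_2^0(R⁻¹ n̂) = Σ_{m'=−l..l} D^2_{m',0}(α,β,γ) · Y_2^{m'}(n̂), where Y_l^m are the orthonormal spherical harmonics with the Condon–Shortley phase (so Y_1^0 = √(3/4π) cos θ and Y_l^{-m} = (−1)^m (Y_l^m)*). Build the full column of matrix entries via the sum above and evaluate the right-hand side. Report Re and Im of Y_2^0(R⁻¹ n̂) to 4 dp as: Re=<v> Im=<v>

Re=-0.2051 Im=0.0000

Need the full column D^2_{m',0} for m'=−2..2 at α=3.9180, β=0.6079, γ=1.0286.
cos(β/2)=0.954162, sin(β/2)=0.299291
d^2_{-2,0}: single k=2 term ⇒ +0.199760;  D = +0.003592+0.199728i
d^2_{-1,0}: k∈[1..2] ⇒ +0.636848 -0.062659 = +0.574190;  D = -0.409647-0.402347i
d^2_{0,0}: k∈[0..2] ⇒ +0.828873 -0.326207 +0.008024 = +0.510690;  D = +0.510690+0.000000i
d^2_{1,0}: k∈[0..1] ⇒ -0.636848 +0.062659 = -0.574190;  D = +0.409647-0.402347i
d^2_{2,0}: single k=0 term ⇒ +0.199760;  D = +0.003592-0.199728i
Y_2^{m'}(θ=2.4744,φ=3.3796) and Σ D·Y over m':
  (+0.0036+0.1997i)·(+0.1315-0.0678i)  (-0.4096-0.4023i)·(+0.3649-0.0885i)  (+0.5107+0.0000i)·(+0.2685+0.0000i)  (+0.4096-0.4023i)·(-0.3649-0.0885i)  (+0.0036-0.1997i)·(+0.1315+0.0678i)
Y_2^0(R⁻¹ n̂) = -0.205104+0.000000i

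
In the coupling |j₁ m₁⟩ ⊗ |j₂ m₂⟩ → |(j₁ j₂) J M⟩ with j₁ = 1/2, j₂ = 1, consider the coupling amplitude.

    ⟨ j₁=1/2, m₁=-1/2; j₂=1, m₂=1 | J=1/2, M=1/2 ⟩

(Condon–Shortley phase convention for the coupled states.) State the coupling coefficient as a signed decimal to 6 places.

-0.816497

triangle: 1!*0!*1!/3! = 1/6
(j±m)!: 0!*1!*2!*0!*1!*0! = 2
prefactor² = (2J+1)*Δ*N² = 2/3
  k=1: −1/(1!*0!*0!*1!*0!*0!) = -1
Σ = -1  ⇒  CG² = 2/3*(-1)² = 2/3
CG = −√(2/3) = -0.816497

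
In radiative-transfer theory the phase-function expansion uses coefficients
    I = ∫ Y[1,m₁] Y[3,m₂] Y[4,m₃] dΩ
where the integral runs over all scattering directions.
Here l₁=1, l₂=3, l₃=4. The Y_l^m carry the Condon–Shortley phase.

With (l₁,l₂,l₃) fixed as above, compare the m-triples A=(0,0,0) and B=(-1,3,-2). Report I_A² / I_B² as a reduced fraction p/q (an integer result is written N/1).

Same 1,3,4: normalisation and zero-m 3j drop out of the ratio.
A: Δ: 0! 2! 6! / 9! → 1/252; sum: t=0:+1/36 = 1/36; 3j²(1 3 4; 0 0 0) = Δ·Π!·Σ² = 4/63  (sign +1)
B: Δ: 0! 2! 6! / 9! → 1/252; sum: t=0:+1/1440 = 1/1440; 3j²(1 3 4; -1 3 -2) = Δ·Π!·Σ² = 1/252  (sign +1)
I_A²/I_B² = (4/63)/(1/252) = 16/1

16/1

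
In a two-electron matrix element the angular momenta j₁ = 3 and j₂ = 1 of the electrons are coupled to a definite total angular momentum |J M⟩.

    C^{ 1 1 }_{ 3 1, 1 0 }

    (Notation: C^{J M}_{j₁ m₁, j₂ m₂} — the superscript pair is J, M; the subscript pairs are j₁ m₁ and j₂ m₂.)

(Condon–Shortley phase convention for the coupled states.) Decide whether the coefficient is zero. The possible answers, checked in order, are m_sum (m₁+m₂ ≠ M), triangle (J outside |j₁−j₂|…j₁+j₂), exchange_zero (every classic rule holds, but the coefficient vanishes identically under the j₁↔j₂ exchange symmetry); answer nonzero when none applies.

m-sum: m₁+m₂ = 1+0 = 1, M = 1  ✓
triangle: need |j₁−j₂| ≤ J ≤ j₁+j₂, i.e. J ∈ [2, 4]; J = 1 is outside ✗ ⇒ coefficient is 0

triangle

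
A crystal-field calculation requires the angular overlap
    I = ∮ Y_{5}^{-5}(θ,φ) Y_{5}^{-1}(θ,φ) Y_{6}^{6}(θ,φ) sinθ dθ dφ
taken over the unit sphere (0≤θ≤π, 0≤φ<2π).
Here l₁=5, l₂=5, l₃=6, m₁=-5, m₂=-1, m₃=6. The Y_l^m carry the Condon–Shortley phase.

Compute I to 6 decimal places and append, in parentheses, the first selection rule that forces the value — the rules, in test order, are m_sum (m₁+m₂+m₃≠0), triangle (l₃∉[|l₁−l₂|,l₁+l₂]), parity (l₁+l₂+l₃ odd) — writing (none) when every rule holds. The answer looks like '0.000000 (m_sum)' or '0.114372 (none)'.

0.096539 (none)

Rules hold: Σm=0, L=16 even, 0≤6≤10.
N = 11·11·13 = 1573
Δ = 4!·6!·6!/17! = 1/28588560
Racah Σ t=0..4: t=0:+1/345600 t=1:−1/13824 t=2:+1/5184 t=3:−1/13824 t=4:+1/345600 = 7/129600
⇒ 3j(5 5 6; 0 0 0)² = 80/7293, sgn +1
Racah Σ t=4..4: t=4:+1/12441600 = 1/12441600
⇒ 3j(5 5 6; -5 -1 6)² = 3/442, sgn +1
4πI² = N·(3j₀)²·(3jₘ)² = 440/3757
I = +1·√(0.117115/4π) = 0.09653856
No selection rule forces the value: the integral is nonzero (none).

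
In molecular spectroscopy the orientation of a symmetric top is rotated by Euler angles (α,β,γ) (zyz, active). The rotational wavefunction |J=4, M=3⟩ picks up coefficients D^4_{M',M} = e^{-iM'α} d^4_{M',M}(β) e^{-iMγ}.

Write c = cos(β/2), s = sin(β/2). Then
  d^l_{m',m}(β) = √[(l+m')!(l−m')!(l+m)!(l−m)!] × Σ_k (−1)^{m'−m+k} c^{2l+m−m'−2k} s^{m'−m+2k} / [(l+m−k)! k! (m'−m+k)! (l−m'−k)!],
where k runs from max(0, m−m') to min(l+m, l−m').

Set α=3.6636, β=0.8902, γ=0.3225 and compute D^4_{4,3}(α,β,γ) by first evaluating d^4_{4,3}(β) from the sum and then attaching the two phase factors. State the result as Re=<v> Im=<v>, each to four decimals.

First d^4_{4,3}(β=0.8902), then the phase factors e^{-i(4)α} and e^{-i(3)γ}:
With c≡cos(β/2)=0.902568 and s≡sin(β/2)=0.430548, N=[40320·1·5040·1]^{1/2}=14255.272709
Admissible k: 0..0 (factorial args all ≥0)
  k=0: (−1)^1·14255.2727/(5040)·0.9026^7·0.4305^1 = -0.594189
d^4_{4,3}(0.8902) = -0.594189
Attach z-rotation phases: D = e^{-i(4)(3.6636)}·(-0.594189)·e^{-i(3)(0.3225)} = +0.591990+0.051075i

Re=0.5920 Im=0.0511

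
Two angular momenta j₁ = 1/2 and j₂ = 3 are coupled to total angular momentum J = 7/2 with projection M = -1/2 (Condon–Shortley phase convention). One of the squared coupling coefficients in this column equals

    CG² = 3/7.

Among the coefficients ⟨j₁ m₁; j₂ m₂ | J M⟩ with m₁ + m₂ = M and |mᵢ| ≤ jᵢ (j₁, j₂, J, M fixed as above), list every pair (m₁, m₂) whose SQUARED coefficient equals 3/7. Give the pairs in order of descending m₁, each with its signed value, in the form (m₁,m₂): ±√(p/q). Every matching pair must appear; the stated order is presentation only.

(1/2,-1): +√(3/7)

Admissible pairs with m₁+m₂ = M = -1/2: (-1/2,0), (1/2,-1)
  (m₁,m₂)=(1/2,-1): CG² = 3/7, CG = +√(3/7)   ← matches the target
  (m₁,m₂)=(-1/2,0): CG² = 4/7, CG = +√(4/7)
Pairs with CG² = 3/7: (1/2,-1): +√(3/7)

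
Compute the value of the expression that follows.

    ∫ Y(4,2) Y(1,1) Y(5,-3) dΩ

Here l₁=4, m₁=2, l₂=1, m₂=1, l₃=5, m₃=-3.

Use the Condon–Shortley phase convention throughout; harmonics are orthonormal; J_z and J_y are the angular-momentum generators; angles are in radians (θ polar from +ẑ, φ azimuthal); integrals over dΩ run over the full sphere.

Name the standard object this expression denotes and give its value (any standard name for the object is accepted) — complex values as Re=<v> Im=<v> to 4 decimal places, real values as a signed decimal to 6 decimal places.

This is a Gaunt coefficient — the integral of a triple product of spherical harmonics over the sphere.
m-sum 0 ✓  L=10 even ✓  3≤5≤5 ✓
Π(2lᵢ+1) = 9×3×11 = 297
triangle coeff Δ(4,1,5) = 1/495
Σ_t [0,0]: t=0:+1/576 = 1/576
(3j)²=5/99 [(4 1 5; 0 0 0)], sign=-1
Σ_t [0,0]: t=0:+1/2880 = 1/2880
(3j)²=28/495 [(4 1 5; 2 1 -3)], sign=+1
⇒ 4πI² = 28/33
I = (-1)√(28/33/(4π)) = -0.25984664

Gaunt coefficient, -0.259847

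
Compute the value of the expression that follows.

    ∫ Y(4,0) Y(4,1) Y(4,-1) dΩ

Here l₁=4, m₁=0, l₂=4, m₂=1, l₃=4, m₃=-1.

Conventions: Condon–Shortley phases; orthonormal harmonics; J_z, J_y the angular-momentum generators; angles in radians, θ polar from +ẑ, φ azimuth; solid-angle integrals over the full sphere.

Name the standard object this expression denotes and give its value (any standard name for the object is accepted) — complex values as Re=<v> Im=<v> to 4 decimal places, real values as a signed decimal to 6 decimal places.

Gaunt coefficient, -0.068481

This is a Gaunt coefficient — the integral of a triple product of spherical harmonics over the sphere.
m-sum 0 ✓  L=12 even ✓  0≤4≤8 ✓
Π(2lᵢ+1) = 9×9×9 = 729
triangle coeff Δ(4,4,4) = 1/450450
Σ_t [0,4]: t=0:+1/13824 t=1:−1/216 t=2:+1/64 t=3:−1/216 t=4:+1/13824 = 5/768
(3j)²=18/1001 [(4 4 4; 0 0 0)], sign=+1
Σ_t [1,4]: t=1:−1/864 t=2:+1/96 t=3:−1/144 t=4:+1/3456 = 1/384
(3j)²=9/2002 [(4 4 4; 0 1 -1)], sign=-1
⇒ 4πI² = 59049/1002001
I = (-1)√(59049/1002001/(4π)) = -0.06848055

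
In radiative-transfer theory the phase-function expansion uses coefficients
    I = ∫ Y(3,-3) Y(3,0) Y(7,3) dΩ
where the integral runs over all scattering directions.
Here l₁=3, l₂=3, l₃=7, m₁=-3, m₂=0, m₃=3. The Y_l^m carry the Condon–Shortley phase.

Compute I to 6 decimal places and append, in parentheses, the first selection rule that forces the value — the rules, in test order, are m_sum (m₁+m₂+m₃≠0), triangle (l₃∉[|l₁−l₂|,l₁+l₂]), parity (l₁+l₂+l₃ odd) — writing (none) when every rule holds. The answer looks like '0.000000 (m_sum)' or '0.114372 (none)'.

|3−3|≤7≤3+3 violated ⇒ I = 0

0.000000 (triangle)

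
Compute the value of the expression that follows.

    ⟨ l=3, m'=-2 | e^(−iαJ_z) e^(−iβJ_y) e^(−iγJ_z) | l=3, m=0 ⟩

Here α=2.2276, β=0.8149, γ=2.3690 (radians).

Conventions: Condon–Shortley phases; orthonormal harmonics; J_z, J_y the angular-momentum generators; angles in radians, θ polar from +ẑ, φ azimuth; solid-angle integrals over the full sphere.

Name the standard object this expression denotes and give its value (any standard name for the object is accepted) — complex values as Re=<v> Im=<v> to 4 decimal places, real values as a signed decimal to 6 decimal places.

Wigner D-matrix element, Re=-0.1265 Im=-0.4810

This is a Wigner D-matrix element — the rotation-matrix element ⟨l m'| R(α,β,γ) |l m⟩ in the angular-momentum basis.
First d^3_{-2,0}(β=0.8149), then the phase factors e^{-i(-2)α} and e^{-i(0)γ}:
Half-angle: c=0.918134, s=0.396269. N=√(1·120·6·6)=65.726707
k: max(0,(0)−(-2))=2 … min(3+(0),3−(-2))=3
  k=2: (−1)^0·65.7267/(12)·0.9181^4·0.3963^2 = +0.611176
  k=3: (−1)^1·65.7267/(12)·0.9181^2·0.3963^4 = -0.113851
d^3_{-2,0}(0.8149) = +0.611176 -0.113851 = +0.497326
D = (-0.254363-0.967109i)·(+0.497326)·(+1.000000+0.000000i) = -0.126501-0.480968i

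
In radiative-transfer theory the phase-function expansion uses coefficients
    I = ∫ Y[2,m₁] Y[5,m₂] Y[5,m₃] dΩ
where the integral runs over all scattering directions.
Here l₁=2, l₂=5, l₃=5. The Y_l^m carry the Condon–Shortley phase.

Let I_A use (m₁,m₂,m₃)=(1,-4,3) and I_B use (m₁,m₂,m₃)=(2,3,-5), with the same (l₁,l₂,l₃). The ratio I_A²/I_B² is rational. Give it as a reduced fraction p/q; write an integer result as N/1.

l's match ⇒ only the (l;m) 3-j factors differ between A and B.
A: triangle coeff Δ(2,5,5) = 1/38610; Σ_t [0,1]: t=0:+1/10080 t=1:−1/80640 = 1/11520; (3j)²=49/1430 [(2 5 5; 1 -4 3)], sign=+1
B: triangle coeff Δ(2,5,5) = 1/38610; Σ_t [0,0]: t=0:+1/161280 = 1/161280; (3j)²=1/143 [(2 5 5; 2 3 -5)], sign=+1
I_A²/I_B² = (49/1430)/(1/143) = 49/10

49/10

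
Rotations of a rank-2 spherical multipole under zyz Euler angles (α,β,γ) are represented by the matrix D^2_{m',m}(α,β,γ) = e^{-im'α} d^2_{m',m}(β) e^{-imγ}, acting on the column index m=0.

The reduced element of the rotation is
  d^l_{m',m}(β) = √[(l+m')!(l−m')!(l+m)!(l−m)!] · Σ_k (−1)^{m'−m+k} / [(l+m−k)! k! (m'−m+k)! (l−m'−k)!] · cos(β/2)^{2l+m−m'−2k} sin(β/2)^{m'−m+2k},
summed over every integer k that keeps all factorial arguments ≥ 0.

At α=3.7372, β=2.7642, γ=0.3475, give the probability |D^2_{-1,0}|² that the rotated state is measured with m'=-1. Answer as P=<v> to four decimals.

P=0.1760

Split into d^2_{-1,0}(β=2.7642) × two z-phases.
Half-angle: c=0.187579, s=0.982250. N=√(1·6·2·2)=4.898979
The bounds max(0,m−m')=1 and min(l+m,l−m')=2 give 2 terms
  k=1: (−1)^0·4.8990/(2)·0.1876^3·0.9822^1 = +0.015880
  k=2: (−1)^1·4.8990/(2)·0.1876^1·0.9822^3 = -0.435436
d^2_{-1,0}(2.7642) = +0.015880 -0.435436 = -0.419556
|D^2_{-1,0}|² = |d^2_{-1,0}(β)|² = (-0.419556)² = 0.176027 (the z-rotation phases have unit modulus)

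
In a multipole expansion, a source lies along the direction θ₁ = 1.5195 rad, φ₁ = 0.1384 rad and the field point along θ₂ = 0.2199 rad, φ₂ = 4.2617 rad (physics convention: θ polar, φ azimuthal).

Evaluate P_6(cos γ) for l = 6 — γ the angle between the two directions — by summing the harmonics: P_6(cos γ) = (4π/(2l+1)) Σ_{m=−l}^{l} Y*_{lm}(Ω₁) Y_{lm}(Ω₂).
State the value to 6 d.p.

Term-by-term m-sum for l=6 (normalisation 4π/13 = 0.966644):
  m=-6: Y*=(0.323316, 0.353808)  Y=(0.000047, -0.000022)  product (0.000023, 0.000010)
  m=-5: Y*=(0.065634, 0.054391)  Y=(-0.000626, -0.000509)  product (-0.000013, -0.000067)
  m=-4: Y*=(-0.293167, -0.181198)  Y=(-0.001760, 0.007450)  product (0.001866, -0.001865)
  m=-3: Y*=(-0.090443, -0.039870)  Y=(0.048155, -0.010704)  product (-0.004782, -0.000952)
  m=-2: Y*=(0.297758, 0.084591)  Y=(-0.132618, -0.167593)  product (-0.025311, -0.061121)
  m=-1: Y*=(0.102827, 0.014323)  Y=(-0.243028, 0.502223)  product (-0.032183, 0.048161)
  m=+0: Y*=(-0.300436, -0.000000)  Y=(0.561774, 0.000000)  product (-0.168777, -0.000000)
  m=+1: Y*=(-0.102827, 0.014323)  Y=(0.243028, 0.502223)  product (-0.032183, -0.048161)
  m=+2: Y*=(0.297758, -0.084591)  Y=(-0.132618, 0.167593)  product (-0.025311, 0.061121)
  m=+3: Y*=(0.090443, -0.039870)  Y=(-0.048155, -0.010704)  product (-0.004782, 0.000952)
  m=+4: Y*=(-0.293167, 0.181198)  Y=(-0.001760, -0.007450)  product (0.001866, 0.001865)
  m=+5: Y*=(-0.065634, 0.054391)  Y=(0.000626, -0.000509)  product (-0.000013, 0.000067)
  m=+6: Y*=(0.323316, -0.353808)  Y=(0.000047, 0.000022)  product (0.000023, -0.000010)
Σ over m = (-0.289579, 0.000000); ×(4π/13) → (-0.279920, 0.000000). Real part: -0.279920

-0.279920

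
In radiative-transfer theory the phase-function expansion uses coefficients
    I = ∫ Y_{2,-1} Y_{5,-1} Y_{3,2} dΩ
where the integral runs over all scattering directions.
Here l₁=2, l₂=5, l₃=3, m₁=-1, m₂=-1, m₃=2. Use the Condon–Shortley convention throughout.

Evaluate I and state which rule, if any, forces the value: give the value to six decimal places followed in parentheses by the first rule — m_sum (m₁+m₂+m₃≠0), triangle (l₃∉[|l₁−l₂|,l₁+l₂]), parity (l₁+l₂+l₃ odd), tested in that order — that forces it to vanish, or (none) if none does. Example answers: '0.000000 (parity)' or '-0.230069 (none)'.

-0.117387 (none)

Checks pass: Σm=0; 10 even; l₃=3∈[3,7].
(2·2+1)(2·5+1)(2·3+1) = 385
Δ: 4! 0! 6! / 11! → 1/2310
sum: t=2:+1/144 = 1/144
3j²(2 5 3; 0 0 0) = Δ·Π!·Σ² = 10/231  (sign -1)
sum: t=3:−1/720 = -1/720
3j²(2 5 3; -1 -1 2) = Δ·Π!·Σ² = 4/385  (sign +1)
combine: 4πI² = 385·10/231·4/385 = 40/231
take √, sign -1: I = -0.11738675
No selection rule forces the value: the integral is nonzero (none).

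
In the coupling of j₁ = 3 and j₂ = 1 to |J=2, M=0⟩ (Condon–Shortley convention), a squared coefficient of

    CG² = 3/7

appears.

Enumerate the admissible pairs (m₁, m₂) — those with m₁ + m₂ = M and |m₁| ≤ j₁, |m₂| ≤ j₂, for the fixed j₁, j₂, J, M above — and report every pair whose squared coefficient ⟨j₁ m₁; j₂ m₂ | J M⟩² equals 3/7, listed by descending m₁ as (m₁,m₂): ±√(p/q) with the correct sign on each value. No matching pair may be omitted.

(0,0): −√(3/7)

Admissible pairs with m₁+m₂ = M = 0: (-1,1), (0,0), (1,-1)
  (m₁,m₂)=(1,-1): CG² = 2/7, CG = +√(2/7)
  (m₁,m₂)=(0,0): CG² = 3/7, CG = −√(3/7)   ← matches the target
  (m₁,m₂)=(-1,1): CG² = 2/7, CG = +√(2/7)
Pairs with CG² = 3/7: (0,0): −√(3/7)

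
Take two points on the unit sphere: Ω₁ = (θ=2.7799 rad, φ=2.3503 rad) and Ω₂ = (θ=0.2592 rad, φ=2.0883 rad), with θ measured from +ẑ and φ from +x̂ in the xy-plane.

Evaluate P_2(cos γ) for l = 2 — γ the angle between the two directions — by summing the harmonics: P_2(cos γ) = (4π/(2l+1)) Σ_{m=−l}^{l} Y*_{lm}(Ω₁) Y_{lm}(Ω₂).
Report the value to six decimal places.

Term-by-term m-sum for l=2 (normalisation 4π/5 = 2.513274):
  m=-2: Y*=-0.00057 - 0.04836j  Y=-0.01295 + 0.02182j  product 0.00106 + 0.00061j
  m=-1: Y*=0.17973 - 0.18186j  Y=-0.09469 - 0.16633j  product -0.04727 - 0.01268j
  m=+0: Y*=0.51231 + 0.00000j  Y=0.56863 + 0.00000j  product 0.29131 + 0.00000j
  m=+1: Y*=-0.17973 - 0.18186j  Y=0.09469 - 0.16633j  product -0.04727 + 0.01268j
  m=+2: Y*=-0.00057 + 0.04836j  Y=-0.01295 - 0.02182j  product 0.00106 - 0.00061j
Accumulated sum 0.19890 + 0.00000j; after 4π/(2l+1) scaling, 0.49990 + 0.00000j ⇒ P_2 = 0.499897

0.499897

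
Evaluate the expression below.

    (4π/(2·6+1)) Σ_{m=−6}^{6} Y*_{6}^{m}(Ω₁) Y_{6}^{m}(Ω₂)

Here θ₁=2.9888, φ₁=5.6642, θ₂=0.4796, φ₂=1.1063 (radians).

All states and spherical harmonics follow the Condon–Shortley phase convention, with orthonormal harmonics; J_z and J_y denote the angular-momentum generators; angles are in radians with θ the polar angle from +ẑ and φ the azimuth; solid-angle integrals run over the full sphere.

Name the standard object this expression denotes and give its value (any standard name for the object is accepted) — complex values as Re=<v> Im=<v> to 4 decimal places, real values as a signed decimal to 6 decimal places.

This sum is the spherical-harmonic addition theorem: it equals the Legendre polynomial P_l(cos γ) of the angle γ between the two directions.
Expand P_6 via completeness: Σ_{m} conj(Y_{6,m}) at Ω₁ times Y_{6,m} at Ω₂ —
  m=-6: Y*=-0.00001 + 0.00000j  Y=0.00437 - 0.00162j  product -0.00000 + 0.00000j
  m=-5: Y*=0.00013 + 0.00001j  Y=0.02269 + 0.02121j  product 0.00000 + 0.00000j
  m=-4: Y*=-0.00147 - 0.00115j  Y=-0.03508 + 0.11878j  product 0.00019 - 0.00013j
  m=-3: Y*=0.00496 + 0.01687j  Y=-0.31619 + 0.05666j  product -0.00252 - 0.00505j
  m=-2: Y*=0.03674 - 0.10629j  Y=-0.30205 - 0.40416j  product -0.05405 + 0.01725j
  m=-1: Y*=-0.36259 + 0.25830j  Y=0.13834 - 0.27609j  product 0.02115 + 0.13584j
  m=+0: Y*=0.78243 + 0.00000j  Y=-0.30917 + 0.00000j  product -0.24190 + 0.00000j
  m=+1: Y*=0.36259 + 0.25830j  Y=-0.13834 - 0.27609j  product 0.02115 - 0.13584j
  m=+2: Y*=0.03674 + 0.10629j  Y=-0.30205 + 0.40416j  product -0.05405 - 0.01725j
  m=+3: Y*=-0.00496 + 0.01687j  Y=0.31619 + 0.05666j  product -0.00252 + 0.00505j
  m=+4: Y*=-0.00147 + 0.00115j  Y=-0.03508 - 0.11878j  product 0.00019 + 0.00013j
  m=+5: Y*=-0.00013 + 0.00001j  Y=-0.02269 + 0.02121j  product 0.00000 - 0.00000j
  m=+6: Y*=-0.00001 - 0.00000j  Y=0.00437 + 0.00162j  product -0.00000 - 0.00000j
Accumulated sum -0.31237 + 0.00000j; after 4π/(2l+1) scaling, -0.30195 + 0.00000j ⇒ P_6 = -0.301948

Legendre polynomial (addition theorem), -0.301948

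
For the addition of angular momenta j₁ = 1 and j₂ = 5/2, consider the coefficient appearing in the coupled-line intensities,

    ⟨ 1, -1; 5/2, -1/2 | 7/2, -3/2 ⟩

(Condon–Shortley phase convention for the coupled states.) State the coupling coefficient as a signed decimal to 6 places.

+0.690066

j₁+j₂−J=0  J+j₁−j₂=2  J−j₁+j₂=5  j₁+j₂+J+1=8
(j₁±m₁, j₂±m₂, J±M) = (0,2,2,3,2,5)
P² = 1920/7
sum k=0..0:
  [0] +1/24 = 1/24
S = 1/24
C² = P²·S² = 10/21 ; C = +0.690066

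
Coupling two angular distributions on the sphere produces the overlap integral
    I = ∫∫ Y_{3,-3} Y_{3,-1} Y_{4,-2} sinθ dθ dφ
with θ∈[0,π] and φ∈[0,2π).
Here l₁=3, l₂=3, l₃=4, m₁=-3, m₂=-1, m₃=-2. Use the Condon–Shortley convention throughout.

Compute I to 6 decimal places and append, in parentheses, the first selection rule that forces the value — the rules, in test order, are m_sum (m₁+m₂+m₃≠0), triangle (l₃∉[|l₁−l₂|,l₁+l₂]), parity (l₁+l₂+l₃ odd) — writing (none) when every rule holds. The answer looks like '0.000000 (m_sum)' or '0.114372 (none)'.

m-sum = -3 − 1 − 2 = -6 ≠ 0 ⇒ I = 0

0.000000 (m_sum)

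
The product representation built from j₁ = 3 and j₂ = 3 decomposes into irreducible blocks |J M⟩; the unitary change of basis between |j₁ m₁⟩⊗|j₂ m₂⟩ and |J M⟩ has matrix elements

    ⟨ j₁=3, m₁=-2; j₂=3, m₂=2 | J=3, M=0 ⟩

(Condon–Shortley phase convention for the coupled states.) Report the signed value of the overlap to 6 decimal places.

−√(1/6) ≈ -0.408248

triangle: 3!*3!*3!/10! = 216/3628800
(j±m)!: 1!*5!*5!*1!*3!*3! = 518400
prefactor² = (2J+1)*Δ*N² = 216
  k=2: +1/(2!*1!*3!*3!*0!*0!) = 1/72
  k=3: −1/(3!*0!*2!*2!*1!*1!) = -1/24
Σ = -1/36  ⇒  CG² = 216*(-1/36)² = 1/6
CG = −√(1/6) = -0.408248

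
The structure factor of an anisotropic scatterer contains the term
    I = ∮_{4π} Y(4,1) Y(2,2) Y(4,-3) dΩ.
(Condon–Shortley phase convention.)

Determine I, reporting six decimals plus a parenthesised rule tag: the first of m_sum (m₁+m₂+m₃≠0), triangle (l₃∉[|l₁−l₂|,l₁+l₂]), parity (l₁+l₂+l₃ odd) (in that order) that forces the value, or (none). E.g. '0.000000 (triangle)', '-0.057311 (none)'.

Rules hold: Σm=0, L=10 even, 2≤4≤6.
N = 9·5·9 = 405
Δ = 2!·6!·2!/11! = 1/13860
Racah Σ t=0..2: t=0:+1/192 t=1:−1/36 t=2:+1/192 = -5/288
⇒ 3j(4 2 4; 0 0 0)² = 20/693, sgn -1
Racah Σ t=2..2: t=2:+1/480 = 1/480
⇒ 3j(4 2 4; 1 2 -3)² = 3/110, sgn -1
4πI² = N·(3j₀)²·(3jₘ)² = 270/847
I = +1·√(0.318772/4π) = 0.15927046
No selection rule forces the value: the integral is nonzero (none).

0.159270 (none)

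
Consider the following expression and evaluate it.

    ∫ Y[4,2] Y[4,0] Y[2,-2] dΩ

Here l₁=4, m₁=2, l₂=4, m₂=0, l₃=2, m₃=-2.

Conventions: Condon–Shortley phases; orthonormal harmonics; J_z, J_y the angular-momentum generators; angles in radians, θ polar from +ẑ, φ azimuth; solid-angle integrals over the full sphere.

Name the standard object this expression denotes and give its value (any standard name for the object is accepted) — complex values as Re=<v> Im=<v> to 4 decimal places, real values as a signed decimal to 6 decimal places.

This is a Gaunt coefficient — the integral of a triple product of spherical harmonics over the sphere.
Rules hold: Σm=0, L=10 even, 0≤2≤8.
N = 9·9·5 = 405
Δ = 6!·2!·2!/11! = 1/13860
Racah Σ t=2..4: t=2:+1/192 t=3:−1/36 t=4:+1/192 = -5/288
⇒ 3j(4 4 2; 0 0 0)² = 20/693, sgn -1
Racah Σ t=2..2: t=2:+1/192 = 1/192
⇒ 3j(4 4 2; 2 0 -2)² = 3/77, sgn +1
4πI² = N·(3j₀)²·(3jₘ)² = 2700/5929
I = -1·√(0.455389/4π) = -0.19036462

Gaunt coefficient, -0.190365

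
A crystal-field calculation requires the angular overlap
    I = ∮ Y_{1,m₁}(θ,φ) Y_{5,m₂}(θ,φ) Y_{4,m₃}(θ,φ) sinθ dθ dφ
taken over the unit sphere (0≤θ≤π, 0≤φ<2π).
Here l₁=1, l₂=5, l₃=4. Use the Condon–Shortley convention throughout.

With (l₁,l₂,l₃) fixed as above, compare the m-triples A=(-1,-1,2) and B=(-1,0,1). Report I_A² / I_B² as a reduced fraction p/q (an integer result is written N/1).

l's match ⇒ only the (l;m) 3-j factors differ between A and B.
A: triangle coeff Δ(1,5,4) = 1/495; Σ_t [2,2]: t=2:+1/2880 = 1/2880; (3j)²=2/165 [(1 5 4; -1 -1 2)], sign=+1
B: triangle coeff Δ(1,5,4) = 1/495; Σ_t [2,2]: t=2:+1/1440 = 1/1440; (3j)²=2/99 [(1 5 4; -1 0 1)], sign=-1
I_A²/I_B² = (2/165)/(2/99) = 3/5

3/5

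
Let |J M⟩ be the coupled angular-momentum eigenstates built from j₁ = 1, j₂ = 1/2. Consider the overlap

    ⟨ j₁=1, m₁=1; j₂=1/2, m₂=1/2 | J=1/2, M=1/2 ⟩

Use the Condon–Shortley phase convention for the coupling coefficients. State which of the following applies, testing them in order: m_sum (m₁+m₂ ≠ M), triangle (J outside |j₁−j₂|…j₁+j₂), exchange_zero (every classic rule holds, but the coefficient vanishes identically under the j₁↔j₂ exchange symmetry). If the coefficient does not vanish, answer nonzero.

m-sum: m₁+m₂ = 1+1/2 = 3/2, M = 1/2  ✗ ⇒ coefficient is 0

m_sum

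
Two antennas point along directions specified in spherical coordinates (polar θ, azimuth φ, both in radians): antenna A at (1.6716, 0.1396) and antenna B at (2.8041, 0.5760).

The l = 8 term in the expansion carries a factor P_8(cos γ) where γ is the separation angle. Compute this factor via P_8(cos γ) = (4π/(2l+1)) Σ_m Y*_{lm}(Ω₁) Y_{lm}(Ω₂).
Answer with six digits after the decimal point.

Term-by-term m-sum for l=8 (normalisation 4π/17 = 0.739198):
  m=-8: (0.21703 + 0.44474j) × (-0.00001 + 0.00007j) = -0.00003 + 0.00001j  (running Σ = -0.00003 + 0.00001j)
  m=-7: (-0.11199 - 0.16597j) × (0.00053 - 0.00066j) = -0.00017 - 0.00001j  (running Σ = -0.00020 - 0.00000j)
  m=-6: (-0.20722 - 0.23007j) × (-0.00583 + 0.00190j) = 0.00164 + 0.00095j  (running Σ = 0.00144 + 0.00095j)
  m=-5: (0.17407 + 0.14602j) × (0.03055 + 0.00818j) = 0.00412 + 0.00588j  (running Σ = 0.00556 + 0.00683j)
  m=-4: (0.20898 + 0.13055j) × (-0.07996 - 0.08877j) = -0.00512 - 0.02899j  (running Σ = 0.00044 - 0.02216j)
  m=-3: (-0.21675 - 0.09648j) × (0.05044 + 0.31821j) = 0.01977 - 0.07384j  (running Σ = 0.02021 - 0.09600j)
  m=-2: (-0.20880 - 0.05986j) × (0.22942 - 0.51541j) = -0.07876 + 0.09389j  (running Σ = -0.05854 - 0.00211j)
  m=-1: (0.23854 + 0.03352j) × (-0.38223 + 0.24825j) = -0.09950 + 0.04640j  (running Σ = -0.15804 + 0.04429j)
  m=0: (0.20843 + 0.00000j) × (-0.25014 + 0.00000j) = -0.05214 + 0.00000j  (running Σ = -0.21018 + 0.04429j)
  m=1: (-0.23854 + 0.03352j) × (0.38223 + 0.24825j) = -0.09950 - 0.04640j  (running Σ = -0.30968 - 0.00211j)
  m=2: (-0.20880 + 0.05986j) × (0.22942 + 0.51541j) = -0.07876 - 0.09389j  (running Σ = -0.38844 - 0.09600j)
  m=3: (0.21675 - 0.09648j) × (-0.05044 + 0.31821j) = 0.01977 + 0.07384j  (running Σ = -0.36867 - 0.02216j)
  m=4: (0.20898 - 0.13055j) × (-0.07996 + 0.08877j) = -0.00512 + 0.02899j  (running Σ = -0.37379 + 0.00683j)
  m=5: (-0.17407 + 0.14602j) × (-0.03055 + 0.00818j) = 0.00412 - 0.00588j  (running Σ = -0.36966 + 0.00095j)
  m=6: (-0.20722 + 0.23007j) × (-0.00583 - 0.00190j) = 0.00164 - 0.00095j  (running Σ = -0.36802 - 0.00000j)
  m=7: (0.11199 - 0.16597j) × (-0.00053 - 0.00066j) = -0.00017 + 0.00001j  (running Σ = -0.36819 + 0.00001j)
  m=8: (0.21703 - 0.44474j) × (-0.00001 - 0.00007j) = -0.00003 - 0.00001j  (running Σ = -0.36822 + 0.00000j)
Total Σ_m = -0.36822 + 0.00000j. Multiply by 0.739198: -0.27219 + 0.00000j. P_8(cos γ) = -0.272189

-0.272189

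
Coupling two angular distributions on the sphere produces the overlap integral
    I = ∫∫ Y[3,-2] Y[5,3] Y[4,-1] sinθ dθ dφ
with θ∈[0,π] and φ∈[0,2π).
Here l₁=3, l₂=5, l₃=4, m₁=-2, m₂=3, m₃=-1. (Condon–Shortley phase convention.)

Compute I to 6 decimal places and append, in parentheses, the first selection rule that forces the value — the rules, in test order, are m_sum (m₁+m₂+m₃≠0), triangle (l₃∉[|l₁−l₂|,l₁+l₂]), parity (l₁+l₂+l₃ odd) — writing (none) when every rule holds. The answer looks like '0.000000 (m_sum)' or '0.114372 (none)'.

m-sum 0 ✓  L=12 even ✓  2≤4≤8 ✓
Π(2lᵢ+1) = 7×11×9 = 693
triangle coeff Δ(3,5,4) = 1/180180
Σ_t [1,3]: t=1:−1/576 t=2:+1/144 t=3:−1/576 = 1/288
(3j)²=20/1001 [(3 5 4; 0 0 0)], sign=+1
Σ_t [3,4]: t=3:−1/1440 t=4:+1/1152 = 1/5760
(3j)²=1/858 [(3 5 4; -2 3 -1)], sign=-1
⇒ 4πI² = 30/1859
I = (-1)√(30/1859/(4π)) = -0.03583571
No selection rule forces the value: the integral is nonzero (none).

-0.035836 (none)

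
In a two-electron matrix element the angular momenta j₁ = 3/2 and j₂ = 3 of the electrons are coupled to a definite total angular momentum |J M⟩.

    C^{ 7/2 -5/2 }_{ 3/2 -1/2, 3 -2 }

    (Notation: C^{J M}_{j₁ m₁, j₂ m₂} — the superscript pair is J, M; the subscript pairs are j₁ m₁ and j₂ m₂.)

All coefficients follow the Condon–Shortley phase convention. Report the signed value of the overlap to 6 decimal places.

triangle: 1!·2!·5!/9! = 240/362880
(j±m)!: 1!·2!·1!·5!·1!·6! = 172800
prefactor² = (2J+1)·Δ·N² = 6400/7
  k=0: +1/(0!·1!·2!·1!·0!·4!) = 1/48
  k=1: −1/(1!·0!·1!·0!·1!·5!) = -1/120
Σ = 1/80  ⇒  CG² = 6400/7·(1/80)² = 1/7
CG = +√(1/7) = +0.377964

+√(1/7) ≈ +0.377964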